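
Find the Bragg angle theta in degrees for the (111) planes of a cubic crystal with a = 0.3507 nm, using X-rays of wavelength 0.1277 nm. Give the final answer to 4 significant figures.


d = a / sqrt(h^2+k^2+l^2)
d = 0.3507 / sqrt(3) = 0.202477 nm
lambda = 2*d*sin(theta)  =>  sin(theta) = lambda / (2*d)
sin(theta) = 0.1277 / (2 * 0.202477) = 0.315345
theta = 18.38 deg


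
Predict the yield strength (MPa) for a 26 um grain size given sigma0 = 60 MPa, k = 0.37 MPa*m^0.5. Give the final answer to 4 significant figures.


sigma_y = sigma0 + k / sqrt(d)
d = 26 um = 2.6e-05 m
sigma_y = 60 + 0.37 / sqrt(2.6e-05)
sigma_y = 132.6 MPa


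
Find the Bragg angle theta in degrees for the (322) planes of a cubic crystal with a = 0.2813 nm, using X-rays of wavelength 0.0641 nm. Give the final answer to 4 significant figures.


d = a / sqrt(h^2+k^2+l^2)
d = 0.2813 / sqrt(17) = 0.0682253 nm
lambda = 2*d*sin(theta)  =>  sin(theta) = lambda / (2*d)
sin(theta) = 0.0641 / (2 * 0.0682253) = 0.469767
theta = 28.02 deg


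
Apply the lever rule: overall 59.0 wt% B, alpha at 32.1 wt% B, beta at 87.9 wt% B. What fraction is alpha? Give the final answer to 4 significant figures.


f_alpha = (C_beta - C0) / (C_beta - C_alpha)
f_alpha = (87.9 - 59.0) / (87.9 - 32.1)
f_alpha = 0.5179


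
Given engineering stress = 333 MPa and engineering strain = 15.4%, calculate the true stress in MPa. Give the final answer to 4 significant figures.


sigma_true = sigma_eng * (1 + epsilon_eng)
sigma_true = 333 * (1 + 0.154)
sigma_true = 384.3 MPa


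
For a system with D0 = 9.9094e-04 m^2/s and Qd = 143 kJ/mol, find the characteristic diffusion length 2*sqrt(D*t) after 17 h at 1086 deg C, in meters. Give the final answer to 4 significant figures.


Step 1: D = D0 * exp(-Qd/(R*T))
T = 1359.15 K
D = 9.9094e-04 * exp(-143e3 / (8.314 * 1359.15)) = 3.16297e-09 m^2/s
Step 2: L = 2*sqrt(D*t)
t = 17 h = 61200 s
L = 2*sqrt(3.16297e-09 * 61200) = 0.02783 m


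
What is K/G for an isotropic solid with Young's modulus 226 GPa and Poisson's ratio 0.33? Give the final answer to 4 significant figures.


G = E / (2*(1+nu))
G = 226 / (2*(1+0.33)) = 84.9624 GPa
K = E / (3*(1-2*nu))
K = 226 / (3*(1-2*0.33)) = 221.569 GPa
K/G = 221.569 / 84.9624 = 2.608


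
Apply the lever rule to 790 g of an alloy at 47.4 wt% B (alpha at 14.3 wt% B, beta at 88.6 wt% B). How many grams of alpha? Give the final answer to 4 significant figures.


f_alpha = (C_beta - C0) / (C_beta - C_alpha)
f_alpha = (88.6 - 47.4) / (88.6 - 14.3) = 0.554509
m_alpha = f_alpha * m_total = 0.554509 * 790 = 438.1 g


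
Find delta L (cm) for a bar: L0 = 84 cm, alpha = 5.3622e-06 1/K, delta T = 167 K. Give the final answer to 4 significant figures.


dL = L0 * alpha * dT
dL = 84 * 5.3622e-06 * 167
dL = 0.07522 cm


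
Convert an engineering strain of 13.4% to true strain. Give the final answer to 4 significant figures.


epsilon_true = ln(1 + epsilon_eng)
epsilon_true = ln(1 + 0.134)
epsilon_true = 0.1258


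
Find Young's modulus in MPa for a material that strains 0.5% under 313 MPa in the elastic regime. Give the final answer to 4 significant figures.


E = sigma / epsilon
epsilon = 0.5% = 5e-03
E = 313 / 5e-03
E = 62600 MPa


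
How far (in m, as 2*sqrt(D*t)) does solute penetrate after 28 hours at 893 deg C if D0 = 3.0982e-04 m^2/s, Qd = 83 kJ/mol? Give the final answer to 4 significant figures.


Step 1: D = D0 * exp(-Qd/(R*T))
T = 1166.15 K
D = 3.0982e-04 * exp(-83e3 / (8.314 * 1166.15)) = 5.93208e-08 m^2/s
Step 2: L = 2*sqrt(D*t)
t = 28 h = 100800 s
L = 2*sqrt(5.93208e-08 * 100800) = 0.1547 m


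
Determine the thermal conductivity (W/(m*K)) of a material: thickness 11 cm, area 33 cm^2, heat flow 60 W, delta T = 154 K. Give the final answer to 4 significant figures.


k = Q*L / (A*dT)
L = 0.11 m, A = 3.3e-03 m^2
k = 60 * 0.11 / (3.3e-03 * 154)
k = 12.99 W/(m*K)


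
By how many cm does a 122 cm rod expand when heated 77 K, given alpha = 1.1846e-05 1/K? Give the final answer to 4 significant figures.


dL = L0 * alpha * dT
dL = 122 * 1.1846e-05 * 77
dL = 0.1113 cm


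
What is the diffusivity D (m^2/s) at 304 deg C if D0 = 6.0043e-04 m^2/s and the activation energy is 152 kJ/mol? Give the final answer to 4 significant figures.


D = D0 * exp(-Qd / (R*T))
T = 577.15 K
D = 6.0043e-04 * exp(-152e3 / (8.314 * 577.15))
D = 1.05e-17 m^2/s


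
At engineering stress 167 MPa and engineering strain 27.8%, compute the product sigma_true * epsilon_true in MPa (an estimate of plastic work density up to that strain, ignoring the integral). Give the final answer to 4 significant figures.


sigma_true = sigma_eng * (1 + epsilon_eng)
sigma_true = 167 * (1 + 0.278) = 213.426 MPa
epsilon_true = ln(1 + epsilon_eng)
epsilon_true = ln(1 + 0.278) = 0.245296
sigma_true * epsilon_true = 213.426 * 0.245296 = 52.35 MPa


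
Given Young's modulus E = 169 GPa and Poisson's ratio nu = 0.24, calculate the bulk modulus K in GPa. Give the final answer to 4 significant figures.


K = E / (3*(1-2*nu))
K = 169 / (3*(1-2*0.24))
K = 108.3 GPa


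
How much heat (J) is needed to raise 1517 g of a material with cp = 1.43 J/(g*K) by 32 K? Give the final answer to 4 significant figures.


Q = m * cp * dT
Q = 1517 * 1.43 * 32
Q = 69420 J


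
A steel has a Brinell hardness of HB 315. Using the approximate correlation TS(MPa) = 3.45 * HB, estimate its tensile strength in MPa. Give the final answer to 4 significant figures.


TS (MPa) = 3.45 * HB
TS = 3.45 * 315
TS = 1087 MPa


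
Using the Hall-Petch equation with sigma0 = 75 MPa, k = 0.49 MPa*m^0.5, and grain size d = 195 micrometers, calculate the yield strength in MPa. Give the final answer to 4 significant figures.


sigma_y = sigma0 + k / sqrt(d)
d = 195 um = 1.95e-04 m
sigma_y = 75 + 0.49 / sqrt(1.95e-04)
sigma_y = 110.1 MPa


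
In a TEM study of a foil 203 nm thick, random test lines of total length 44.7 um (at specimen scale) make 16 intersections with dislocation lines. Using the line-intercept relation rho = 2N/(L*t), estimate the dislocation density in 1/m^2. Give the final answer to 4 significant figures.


rho = 2N / (L * t)
L = 44.7 um = 4.47e-05 m, t = 203 nm = 2.03e-07 m
rho = 2 * 16 / (4.47e-05 * 2.03e-07)
rho = 3.527e+12 1/m^2


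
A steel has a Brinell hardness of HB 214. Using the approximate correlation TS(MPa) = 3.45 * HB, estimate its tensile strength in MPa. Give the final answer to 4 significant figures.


TS (MPa) = 3.45 * HB
TS = 3.45 * 214
TS = 738.3 MPa


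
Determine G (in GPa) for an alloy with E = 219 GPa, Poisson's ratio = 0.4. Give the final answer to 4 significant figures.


G = E / (2*(1+nu))
G = 219 / (2*(1+0.4))
G = 78.21 GPa


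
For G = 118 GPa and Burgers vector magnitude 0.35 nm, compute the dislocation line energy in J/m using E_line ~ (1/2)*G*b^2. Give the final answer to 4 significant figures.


E = G*b^2/2
b = 0.35 nm = 3.5e-10 m
G = 118 GPa = 1.18e+11 Pa
E = 0.5 * 1.18e+11 * (3.5e-10)^2
E = 7.228e-09 J/m


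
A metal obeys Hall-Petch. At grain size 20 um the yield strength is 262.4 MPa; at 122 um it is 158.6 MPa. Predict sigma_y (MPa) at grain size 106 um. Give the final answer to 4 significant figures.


sigma_y = sigma0 + k / sqrt(d)
1/sqrt(d1) = 1/sqrt(2e-05) = 223.607;  1/sqrt(d2) = 90.5357
k = (sigma1 - sigma2) / (1/sqrt(d1) - 1/sqrt(d2)) = (262.4 - 158.6) / (223.607 - 90.5357) = 0.780034 MPa*m^0.5
sigma0 = sigma1 - k/sqrt(d1) = 262.4 - 0.780034*223.607 = 87.979 MPa
sigma_y(d3) = 87.979 + 0.780034 / sqrt(1.06e-04) = 163.7 MPa


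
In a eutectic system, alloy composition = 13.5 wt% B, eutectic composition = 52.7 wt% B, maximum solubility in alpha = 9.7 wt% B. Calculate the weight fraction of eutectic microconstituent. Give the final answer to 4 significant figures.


f_primary = (C_e - C0) / (C_e - C_alpha_max)
f_primary = (52.7 - 13.5) / (52.7 - 9.7)
f_primary = 0.911628
f_eutectic = 1 - 0.911628 = 0.08837


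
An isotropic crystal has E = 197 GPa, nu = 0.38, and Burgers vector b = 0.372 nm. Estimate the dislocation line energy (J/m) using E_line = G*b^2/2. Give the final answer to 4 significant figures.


Step 1: G = E / (2*(1+nu))
G = 197 / (2*(1+0.38)) = 71.3768 GPa = 7.13768e+10 Pa
Step 2: E_line = G*b^2/2
b = 0.372 nm = 3.72e-10 m
E_line = 0.5 * 7.13768e+10 * (3.72e-10)^2 = 4.939e-09 J/m


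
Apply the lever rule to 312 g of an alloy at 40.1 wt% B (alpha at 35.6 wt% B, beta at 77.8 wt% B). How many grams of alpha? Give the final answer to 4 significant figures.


f_alpha = (C_beta - C0) / (C_beta - C_alpha)
f_alpha = (77.8 - 40.1) / (77.8 - 35.6) = 0.893365
m_alpha = f_alpha * m_total = 0.893365 * 312 = 278.7 g


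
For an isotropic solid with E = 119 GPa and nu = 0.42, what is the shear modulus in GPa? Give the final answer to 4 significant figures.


G = E / (2*(1+nu))
G = 119 / (2*(1+0.42))
G = 41.9 GPa


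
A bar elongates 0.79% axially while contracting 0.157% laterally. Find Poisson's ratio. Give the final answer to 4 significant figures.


nu = -epsilon_lat / epsilon_axial
Lateral strain is contraction (negative), so using magnitudes:
nu = 0.157 / 0.79
nu = 0.1987


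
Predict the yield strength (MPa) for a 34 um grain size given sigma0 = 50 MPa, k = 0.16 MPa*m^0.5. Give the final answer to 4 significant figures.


sigma_y = sigma0 + k / sqrt(d)
d = 34 um = 3.4e-05 m
sigma_y = 50 + 0.16 / sqrt(3.4e-05)
sigma_y = 77.44 MPa


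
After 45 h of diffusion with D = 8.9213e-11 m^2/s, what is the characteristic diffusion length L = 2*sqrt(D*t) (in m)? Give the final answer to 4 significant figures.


t = 45 hr = 162000 s
Diffusion length = 2*sqrt(D*t)
= 2*sqrt(8.9213e-11 * 162000)
= 7.603e-03 m


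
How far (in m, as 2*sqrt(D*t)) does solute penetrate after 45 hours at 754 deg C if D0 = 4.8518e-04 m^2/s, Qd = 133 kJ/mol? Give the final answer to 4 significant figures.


Step 1: D = D0 * exp(-Qd/(R*T))
T = 1027.15 K
D = 4.8518e-04 * exp(-133e3 / (8.314 * 1027.15)) = 8.35762e-11 m^2/s
Step 2: L = 2*sqrt(D*t)
t = 45 h = 162000 s
L = 2*sqrt(8.35762e-11 * 162000) = 7.359e-03 m


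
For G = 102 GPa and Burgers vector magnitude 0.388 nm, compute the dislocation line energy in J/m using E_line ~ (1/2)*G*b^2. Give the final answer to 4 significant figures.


E = G*b^2/2
b = 0.388 nm = 3.88e-10 m
G = 102 GPa = 1.02e+11 Pa
E = 0.5 * 1.02e+11 * (3.88e-10)^2
E = 7.678e-09 J/m


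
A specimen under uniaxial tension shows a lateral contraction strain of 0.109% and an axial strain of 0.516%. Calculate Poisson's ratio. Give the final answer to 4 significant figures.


nu = -epsilon_lat / epsilon_axial
Lateral strain is contraction (negative), so using magnitudes:
nu = 0.109 / 0.516
nu = 0.2112


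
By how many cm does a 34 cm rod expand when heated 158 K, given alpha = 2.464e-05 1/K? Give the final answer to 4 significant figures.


dL = L0 * alpha * dT
dL = 34 * 2.464e-05 * 158
dL = 0.1324 cm


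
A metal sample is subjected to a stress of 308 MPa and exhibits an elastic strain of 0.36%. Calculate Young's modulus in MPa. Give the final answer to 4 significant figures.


E = sigma / epsilon
epsilon = 0.36% = 3.6e-03
E = 308 / 3.6e-03
E = 85560 MPa


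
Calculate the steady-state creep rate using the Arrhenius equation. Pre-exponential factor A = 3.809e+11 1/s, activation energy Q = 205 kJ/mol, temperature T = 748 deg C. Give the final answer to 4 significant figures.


rate = A * exp(-Q / (R*T))
T = 748 + 273.15 = 1021.15 K
rate = 3.809e+11 * exp(-205e3 / (8.314 * 1021.15))
rate = 12.42 1/s


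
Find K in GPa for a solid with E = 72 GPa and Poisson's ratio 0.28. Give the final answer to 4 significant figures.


K = E / (3*(1-2*nu))
K = 72 / (3*(1-2*0.28))
K = 54.55 GPa


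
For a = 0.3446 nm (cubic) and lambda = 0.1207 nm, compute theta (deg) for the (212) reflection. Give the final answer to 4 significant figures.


d = a / sqrt(h^2+k^2+l^2)
d = 0.3446 / sqrt(9) = 0.114867 nm
lambda = 2*d*sin(theta)  =>  sin(theta) = lambda / (2*d)
sin(theta) = 0.1207 / (2 * 0.114867) = 0.525392
theta = 31.69 deg


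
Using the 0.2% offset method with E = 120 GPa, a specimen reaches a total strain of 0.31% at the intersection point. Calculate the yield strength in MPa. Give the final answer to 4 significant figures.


Offset strain = 0.002
Elastic strain at yield = total_strain - offset = 3.1e-03 - 0.002 = 1.1e-03
sigma_y = E * elastic_strain = 120000 * 1.1e-03
sigma_y = 132 MPa


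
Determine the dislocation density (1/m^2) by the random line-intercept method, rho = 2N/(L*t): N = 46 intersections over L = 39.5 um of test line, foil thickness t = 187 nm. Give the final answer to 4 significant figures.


rho = 2N / (L * t)
L = 39.5 um = 3.95e-05 m, t = 187 nm = 1.87e-07 m
rho = 2 * 46 / (3.95e-05 * 1.87e-07)
rho = 1.246e+13 1/m^2


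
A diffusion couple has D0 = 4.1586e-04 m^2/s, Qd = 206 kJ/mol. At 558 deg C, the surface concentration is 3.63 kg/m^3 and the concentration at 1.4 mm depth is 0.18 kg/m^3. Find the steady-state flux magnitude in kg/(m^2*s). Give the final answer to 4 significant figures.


Step 1: D = D0 * exp(-Qd/(R*T))
T = 558 + 273.15 = 831.15 K
D = 4.1586e-04 * exp(-206e3 / (8.314 * 831.15)) = 4.70064e-17 m^2/s
Step 2: J = D * (C1 - C2) / dx
J = 4.70064e-17 * (3.63 - 0.18) / 1.4e-03
J = 1.158e-13 kg/(m^2*s)


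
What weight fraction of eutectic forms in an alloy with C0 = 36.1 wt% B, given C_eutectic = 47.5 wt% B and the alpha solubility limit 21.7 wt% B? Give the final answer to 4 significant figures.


f_primary = (C_e - C0) / (C_e - C_alpha_max)
f_primary = (47.5 - 36.1) / (47.5 - 21.7)
f_primary = 0.44186
f_eutectic = 1 - 0.44186 = 0.5581


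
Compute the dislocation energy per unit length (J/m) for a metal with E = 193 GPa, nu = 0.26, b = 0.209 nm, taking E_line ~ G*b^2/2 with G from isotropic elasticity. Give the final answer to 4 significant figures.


Step 1: G = E / (2*(1+nu))
G = 193 / (2*(1+0.26)) = 76.5873 GPa = 7.65873e+10 Pa
Step 2: E_line = G*b^2/2
b = 0.209 nm = 2.09e-10 m
E_line = 0.5 * 7.65873e+10 * (2.09e-10)^2 = 1.673e-09 J/m


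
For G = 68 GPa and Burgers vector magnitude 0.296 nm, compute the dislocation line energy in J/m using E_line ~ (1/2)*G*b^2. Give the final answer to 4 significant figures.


E = G*b^2/2
b = 0.296 nm = 2.96e-10 m
G = 68 GPa = 6.8e+10 Pa
E = 0.5 * 6.8e+10 * (2.96e-10)^2
E = 2.979e-09 J/m


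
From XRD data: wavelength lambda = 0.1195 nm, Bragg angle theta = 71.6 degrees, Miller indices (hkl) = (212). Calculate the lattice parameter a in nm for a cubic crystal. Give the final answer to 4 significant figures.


d = lambda / (2*sin(theta))
d = 0.1195 / (2*sin(71.6 deg))
d = 0.0629692 nm
a = d * sqrt(h^2+k^2+l^2) = 0.0629692 * sqrt(9)
a = 0.1889 nm


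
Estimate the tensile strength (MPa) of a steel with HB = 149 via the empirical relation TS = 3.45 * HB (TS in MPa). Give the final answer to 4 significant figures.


TS (MPa) = 3.45 * HB
TS = 3.45 * 149
TS = 514.1 MPa


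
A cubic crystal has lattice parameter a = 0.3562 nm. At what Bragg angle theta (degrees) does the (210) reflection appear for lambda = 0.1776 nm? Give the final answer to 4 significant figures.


d = a / sqrt(h^2+k^2+l^2)
d = 0.3562 / sqrt(5) = 0.159297 nm
lambda = 2*d*sin(theta)  =>  sin(theta) = lambda / (2*d)
sin(theta) = 0.1776 / (2 * 0.159297) = 0.557448
theta = 33.88 deg


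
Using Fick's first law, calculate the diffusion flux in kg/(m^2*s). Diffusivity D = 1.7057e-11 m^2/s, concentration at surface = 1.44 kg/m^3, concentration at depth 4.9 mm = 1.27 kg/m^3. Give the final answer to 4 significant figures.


J = -D * (dC/dx) = D * (C1 - C2) / dx
J = 1.7057e-11 * (1.44 - 1.27) / 4.9e-03
J = 5.918e-10 kg/(m^2*s)


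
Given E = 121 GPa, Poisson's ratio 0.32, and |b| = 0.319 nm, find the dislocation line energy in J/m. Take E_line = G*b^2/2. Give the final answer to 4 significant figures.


Step 1: G = E / (2*(1+nu))
G = 121 / (2*(1+0.32)) = 45.8333 GPa = 4.58333e+10 Pa
Step 2: E_line = G*b^2/2
b = 0.319 nm = 3.19e-10 m
E_line = 0.5 * 4.58333e+10 * (3.19e-10)^2 = 2.332e-09 J/m


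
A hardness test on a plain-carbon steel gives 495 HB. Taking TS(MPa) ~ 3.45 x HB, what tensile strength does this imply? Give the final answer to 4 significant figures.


TS (MPa) = 3.45 * HB
TS = 3.45 * 495
TS = 1708 MPa


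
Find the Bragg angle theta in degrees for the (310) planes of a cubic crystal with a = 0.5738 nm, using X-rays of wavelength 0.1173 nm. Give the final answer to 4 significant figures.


d = a / sqrt(h^2+k^2+l^2)
d = 0.5738 / sqrt(10) = 0.181451 nm
lambda = 2*d*sin(theta)  =>  sin(theta) = lambda / (2*d)
sin(theta) = 0.1173 / (2 * 0.181451) = 0.323227
theta = 18.86 deg


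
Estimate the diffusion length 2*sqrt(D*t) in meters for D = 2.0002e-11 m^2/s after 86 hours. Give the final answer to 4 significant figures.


t = 86 hr = 309600 s
Diffusion length = 2*sqrt(D*t)
= 2*sqrt(2.0002e-11 * 309600)
= 4.977e-03 m


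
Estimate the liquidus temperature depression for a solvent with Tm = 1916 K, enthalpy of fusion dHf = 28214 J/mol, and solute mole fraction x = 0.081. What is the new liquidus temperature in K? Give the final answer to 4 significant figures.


dT = R*Tm^2*x / dHf
dT = 8.314 * 1916^2 * 0.081 / 28214
dT = 87.6237 K
T_new = 1916 - 87.6237 = 1828 K


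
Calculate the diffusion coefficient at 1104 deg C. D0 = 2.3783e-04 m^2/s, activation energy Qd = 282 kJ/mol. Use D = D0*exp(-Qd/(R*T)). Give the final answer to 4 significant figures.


D = D0 * exp(-Qd / (R*T))
T = 1377.15 K
D = 2.3783e-04 * exp(-282e3 / (8.314 * 1377.15))
D = 4.784e-15 m^2/s


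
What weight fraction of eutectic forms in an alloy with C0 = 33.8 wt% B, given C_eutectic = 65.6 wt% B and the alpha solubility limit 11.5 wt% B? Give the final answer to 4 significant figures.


f_primary = (C_e - C0) / (C_e - C_alpha_max)
f_primary = (65.6 - 33.8) / (65.6 - 11.5)
f_primary = 0.5878
f_eutectic = 1 - 0.5878 = 0.4122


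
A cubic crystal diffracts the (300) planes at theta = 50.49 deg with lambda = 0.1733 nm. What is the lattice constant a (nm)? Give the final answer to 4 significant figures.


d = lambda / (2*sin(theta))
d = 0.1733 / (2*sin(50.49 deg))
d = 0.112312 nm
a = d * sqrt(h^2+k^2+l^2) = 0.112312 * sqrt(9)
a = 0.3369 nm


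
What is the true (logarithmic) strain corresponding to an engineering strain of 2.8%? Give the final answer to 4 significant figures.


epsilon_true = ln(1 + epsilon_eng)
epsilon_true = ln(1 + 0.028)
epsilon_true = 0.02762


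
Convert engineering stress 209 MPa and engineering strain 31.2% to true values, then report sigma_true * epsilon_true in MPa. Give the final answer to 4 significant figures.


sigma_true = sigma_eng * (1 + epsilon_eng)
sigma_true = 209 * (1 + 0.312) = 274.208 MPa
epsilon_true = ln(1 + epsilon_eng)
epsilon_true = ln(1 + 0.312) = 0.271553
sigma_true * epsilon_true = 274.208 * 0.271553 = 74.46 MPa


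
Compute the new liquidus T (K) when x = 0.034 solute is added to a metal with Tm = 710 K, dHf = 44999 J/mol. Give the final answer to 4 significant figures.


dT = R*Tm^2*x / dHf
dT = 8.314 * 710^2 * 0.034 / 44999
dT = 3.16667 K
T_new = 710 - 3.16667 = 706.8 K


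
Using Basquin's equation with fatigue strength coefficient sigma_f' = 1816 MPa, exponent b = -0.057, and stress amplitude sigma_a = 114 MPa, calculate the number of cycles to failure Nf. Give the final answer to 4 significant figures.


sigma_a = sigma_f' * (2*Nf)^b
2*Nf = (sigma_a / sigma_f')^(1/b)
2*Nf = (114 / 1816)^(1/-0.057)
2*Nf = 1.2343e+21
Nf = 6.172e+20 cycles


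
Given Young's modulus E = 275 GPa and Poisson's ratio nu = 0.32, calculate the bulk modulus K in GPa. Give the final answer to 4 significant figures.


K = E / (3*(1-2*nu))
K = 275 / (3*(1-2*0.32))
K = 254.6 GPa


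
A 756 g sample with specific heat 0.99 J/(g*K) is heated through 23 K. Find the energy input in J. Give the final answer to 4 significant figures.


Q = m * cp * dT
Q = 756 * 0.99 * 23
Q = 17210 J


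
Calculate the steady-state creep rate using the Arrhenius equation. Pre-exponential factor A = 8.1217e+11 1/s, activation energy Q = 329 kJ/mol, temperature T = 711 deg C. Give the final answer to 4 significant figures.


rate = A * exp(-Q / (R*T))
T = 711 + 273.15 = 984.15 K
rate = 8.1217e+11 * exp(-329e3 / (8.314 * 984.15))
rate = 2.799e-06 1/s


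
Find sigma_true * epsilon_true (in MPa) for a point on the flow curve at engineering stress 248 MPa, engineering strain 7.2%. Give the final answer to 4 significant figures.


sigma_true = sigma_eng * (1 + epsilon_eng)
sigma_true = 248 * (1 + 0.072) = 265.856 MPa
epsilon_true = ln(1 + epsilon_eng)
epsilon_true = ln(1 + 0.072) = 0.0695261
sigma_true * epsilon_true = 265.856 * 0.0695261 = 18.48 MPa


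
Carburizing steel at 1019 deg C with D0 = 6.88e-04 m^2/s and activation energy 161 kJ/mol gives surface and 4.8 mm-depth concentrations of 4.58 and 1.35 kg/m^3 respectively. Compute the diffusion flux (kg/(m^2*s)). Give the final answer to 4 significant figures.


Step 1: D = D0 * exp(-Qd/(R*T))
T = 1019 + 273.15 = 1292.15 K
D = 6.88e-04 * exp(-161e3 / (8.314 * 1292.15)) = 2.13301e-10 m^2/s
Step 2: J = D * (C1 - C2) / dx
J = 2.13301e-10 * (4.58 - 1.35) / 4.8e-03
J = 1.435e-07 kg/(m^2*s)


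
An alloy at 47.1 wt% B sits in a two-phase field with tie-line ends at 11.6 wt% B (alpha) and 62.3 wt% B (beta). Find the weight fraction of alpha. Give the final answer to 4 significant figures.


f_alpha = (C_beta - C0) / (C_beta - C_alpha)
f_alpha = (62.3 - 47.1) / (62.3 - 11.6)
f_alpha = 0.2998


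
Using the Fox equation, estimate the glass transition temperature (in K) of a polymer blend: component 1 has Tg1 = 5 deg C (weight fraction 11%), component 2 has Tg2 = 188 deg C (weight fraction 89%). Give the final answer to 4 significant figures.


1/Tg = w1/Tg1 + w2/Tg2 (in Kelvin)
Tg1 = 278.15 K, Tg2 = 461.15 K
1/Tg = 0.11/278.15 + 0.89/461.15
Tg = 430 K


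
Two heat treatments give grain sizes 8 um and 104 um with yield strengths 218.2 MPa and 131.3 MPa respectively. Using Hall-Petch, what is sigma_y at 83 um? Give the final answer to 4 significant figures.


sigma_y = sigma0 + k / sqrt(d)
1/sqrt(d1) = 1/sqrt(8e-06) = 353.553;  1/sqrt(d2) = 98.0581
k = (sigma1 - sigma2) / (1/sqrt(d1) - 1/sqrt(d2)) = (218.2 - 131.3) / (353.553 - 98.0581) = 0.340124 MPa*m^0.5
sigma0 = sigma1 - k/sqrt(d1) = 218.2 - 0.340124*353.553 = 97.9481 MPa
sigma_y(d3) = 97.9481 + 0.340124 / sqrt(8.3e-05) = 135.3 MPa


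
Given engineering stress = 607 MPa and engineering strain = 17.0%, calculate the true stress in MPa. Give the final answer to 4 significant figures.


sigma_true = sigma_eng * (1 + epsilon_eng)
sigma_true = 607 * (1 + 0.17)
sigma_true = 710.2 MPa


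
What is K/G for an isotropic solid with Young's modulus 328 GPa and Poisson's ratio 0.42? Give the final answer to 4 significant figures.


G = E / (2*(1+nu))
G = 328 / (2*(1+0.42)) = 115.493 GPa
K = E / (3*(1-2*nu))
K = 328 / (3*(1-2*0.42)) = 683.333 GPa
K/G = 683.333 / 115.493 = 5.917


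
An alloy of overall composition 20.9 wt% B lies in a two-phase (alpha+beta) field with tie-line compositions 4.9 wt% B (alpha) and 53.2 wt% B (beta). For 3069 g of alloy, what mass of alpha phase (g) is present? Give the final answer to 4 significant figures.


f_alpha = (C_beta - C0) / (C_beta - C_alpha)
f_alpha = (53.2 - 20.9) / (53.2 - 4.9) = 0.668737
m_alpha = f_alpha * m_total = 0.668737 * 3069 = 2052 g


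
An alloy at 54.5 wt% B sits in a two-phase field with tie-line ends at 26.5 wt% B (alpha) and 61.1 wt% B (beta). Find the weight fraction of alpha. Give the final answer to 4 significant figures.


f_alpha = (C_beta - C0) / (C_beta - C_alpha)
f_alpha = (61.1 - 54.5) / (61.1 - 26.5)
f_alpha = 0.1908


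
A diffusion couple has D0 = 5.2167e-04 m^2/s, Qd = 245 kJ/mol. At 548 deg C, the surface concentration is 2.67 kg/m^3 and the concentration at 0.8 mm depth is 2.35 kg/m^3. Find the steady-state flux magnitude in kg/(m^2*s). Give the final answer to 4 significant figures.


Step 1: D = D0 * exp(-Qd/(R*T))
T = 548 + 273.15 = 821.15 K
D = 5.2167e-04 * exp(-245e3 / (8.314 * 821.15)) = 1.35518e-19 m^2/s
Step 2: J = D * (C1 - C2) / dx
J = 1.35518e-19 * (2.67 - 2.35) / 8e-04
J = 5.421e-17 kg/(m^2*s)


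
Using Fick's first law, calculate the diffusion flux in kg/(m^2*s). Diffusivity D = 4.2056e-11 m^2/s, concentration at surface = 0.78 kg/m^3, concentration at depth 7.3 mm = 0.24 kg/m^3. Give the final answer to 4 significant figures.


J = -D * (dC/dx) = D * (C1 - C2) / dx
J = 4.2056e-11 * (0.78 - 0.24) / 7.3e-03
J = 3.111e-09 kg/(m^2*s)


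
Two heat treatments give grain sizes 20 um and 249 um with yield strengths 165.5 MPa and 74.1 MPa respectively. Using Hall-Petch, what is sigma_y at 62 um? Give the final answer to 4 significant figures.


sigma_y = sigma0 + k / sqrt(d)
1/sqrt(d1) = 1/sqrt(2e-05) = 223.607;  1/sqrt(d2) = 63.3724
k = (sigma1 - sigma2) / (1/sqrt(d1) - 1/sqrt(d2)) = (165.5 - 74.1) / (223.607 - 63.3724) = 0.570414 MPa*m^0.5
sigma0 = sigma1 - k/sqrt(d1) = 165.5 - 0.570414*223.607 = 37.9515 MPa
sigma_y(d3) = 37.9515 + 0.570414 / sqrt(6.2e-05) = 110.4 MPa


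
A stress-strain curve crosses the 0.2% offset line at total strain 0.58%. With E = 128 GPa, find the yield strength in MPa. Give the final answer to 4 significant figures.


Offset strain = 0.002
Elastic strain at yield = total_strain - offset = 5.8e-03 - 0.002 = 3.8e-03
sigma_y = E * elastic_strain = 128000 * 3.8e-03
sigma_y = 486.4 MPa


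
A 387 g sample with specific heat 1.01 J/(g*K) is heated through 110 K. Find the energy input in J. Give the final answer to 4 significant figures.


Q = m * cp * dT
Q = 387 * 1.01 * 110
Q = 43000 J


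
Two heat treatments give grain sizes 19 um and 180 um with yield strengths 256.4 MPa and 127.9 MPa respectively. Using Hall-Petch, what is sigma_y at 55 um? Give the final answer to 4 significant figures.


sigma_y = sigma0 + k / sqrt(d)
1/sqrt(d1) = 1/sqrt(1.9e-05) = 229.416;  1/sqrt(d2) = 74.5356
k = (sigma1 - sigma2) / (1/sqrt(d1) - 1/sqrt(d2)) = (256.4 - 127.9) / (229.416 - 74.5356) = 0.829674 MPa*m^0.5
sigma0 = sigma1 - k/sqrt(d1) = 256.4 - 0.829674*229.416 = 66.0598 MPa
sigma_y(d3) = 66.0598 + 0.829674 / sqrt(5.5e-05) = 177.9 MPa


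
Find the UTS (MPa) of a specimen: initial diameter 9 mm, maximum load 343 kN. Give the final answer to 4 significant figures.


A0 = pi*(d/2)^2 = pi*(9/2)^2 = 63.6173 mm^2
UTS = F_max / A0 = 343*1000 / 63.6173
UTS = 5392 MPa


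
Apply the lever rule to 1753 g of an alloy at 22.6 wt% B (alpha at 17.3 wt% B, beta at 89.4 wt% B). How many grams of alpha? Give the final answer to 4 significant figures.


f_alpha = (C_beta - C0) / (C_beta - C_alpha)
f_alpha = (89.4 - 22.6) / (89.4 - 17.3) = 0.926491
m_alpha = f_alpha * m_total = 0.926491 * 1753 = 1624 g


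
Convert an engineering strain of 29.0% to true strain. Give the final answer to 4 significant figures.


epsilon_true = ln(1 + epsilon_eng)
epsilon_true = ln(1 + 0.29)
epsilon_true = 0.2546


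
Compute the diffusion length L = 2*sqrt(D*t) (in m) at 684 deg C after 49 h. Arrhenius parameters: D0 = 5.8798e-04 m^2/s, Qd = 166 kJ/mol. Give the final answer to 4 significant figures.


Step 1: D = D0 * exp(-Qd/(R*T))
T = 957.15 K
D = 5.8798e-04 * exp(-166e3 / (8.314 * 957.15)) = 5.12745e-13 m^2/s
Step 2: L = 2*sqrt(D*t)
t = 49 h = 176400 s
L = 2*sqrt(5.12745e-13 * 176400) = 6.015e-04 m


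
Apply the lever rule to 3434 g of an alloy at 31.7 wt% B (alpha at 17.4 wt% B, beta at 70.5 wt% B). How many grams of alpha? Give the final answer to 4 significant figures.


f_alpha = (C_beta - C0) / (C_beta - C_alpha)
f_alpha = (70.5 - 31.7) / (70.5 - 17.4) = 0.730697
m_alpha = f_alpha * m_total = 0.730697 * 3434 = 2509 g


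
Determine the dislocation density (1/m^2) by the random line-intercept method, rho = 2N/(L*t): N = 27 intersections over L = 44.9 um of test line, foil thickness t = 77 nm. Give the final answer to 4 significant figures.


rho = 2N / (L * t)
L = 44.9 um = 4.49e-05 m, t = 77 nm = 7.7e-08 m
rho = 2 * 27 / (4.49e-05 * 7.7e-08)
rho = 1.562e+13 1/m^2


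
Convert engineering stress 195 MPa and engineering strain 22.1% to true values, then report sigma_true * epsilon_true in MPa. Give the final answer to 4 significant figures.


sigma_true = sigma_eng * (1 + epsilon_eng)
sigma_true = 195 * (1 + 0.221) = 238.095 MPa
epsilon_true = ln(1 + epsilon_eng)
epsilon_true = ln(1 + 0.221) = 0.19967
sigma_true * epsilon_true = 238.095 * 0.19967 = 47.54 MPa


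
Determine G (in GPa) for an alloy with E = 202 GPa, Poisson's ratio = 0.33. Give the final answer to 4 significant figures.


G = E / (2*(1+nu))
G = 202 / (2*(1+0.33))
G = 75.94 GPa


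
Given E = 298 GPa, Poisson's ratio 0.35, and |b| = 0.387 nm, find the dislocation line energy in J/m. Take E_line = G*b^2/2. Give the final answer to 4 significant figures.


Step 1: G = E / (2*(1+nu))
G = 298 / (2*(1+0.35)) = 110.37 GPa = 1.1037e+11 Pa
Step 2: E_line = G*b^2/2
b = 0.387 nm = 3.87e-10 m
E_line = 0.5 * 1.1037e+11 * (3.87e-10)^2 = 8.265e-09 J/m


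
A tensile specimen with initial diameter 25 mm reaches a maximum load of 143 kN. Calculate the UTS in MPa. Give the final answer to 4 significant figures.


A0 = pi*(d/2)^2 = pi*(25/2)^2 = 490.874 mm^2
UTS = F_max / A0 = 143*1000 / 490.874
UTS = 291.3 MPa


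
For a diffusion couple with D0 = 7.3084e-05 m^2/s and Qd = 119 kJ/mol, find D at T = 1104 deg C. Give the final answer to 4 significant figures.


D = D0 * exp(-Qd / (R*T))
T = 1377.15 K
D = 7.3084e-05 * exp(-119e3 / (8.314 * 1377.15))
D = 2.239e-09 m^2/s


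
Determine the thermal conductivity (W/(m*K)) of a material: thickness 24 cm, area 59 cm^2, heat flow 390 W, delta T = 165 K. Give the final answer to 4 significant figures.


k = Q*L / (A*dT)
L = 0.24 m, A = 5.9e-03 m^2
k = 390 * 0.24 / (5.9e-03 * 165)
k = 96.15 W/(m*K)


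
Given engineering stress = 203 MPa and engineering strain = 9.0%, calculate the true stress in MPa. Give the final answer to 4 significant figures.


sigma_true = sigma_eng * (1 + epsilon_eng)
sigma_true = 203 * (1 + 0.09)
sigma_true = 221.3 MPa


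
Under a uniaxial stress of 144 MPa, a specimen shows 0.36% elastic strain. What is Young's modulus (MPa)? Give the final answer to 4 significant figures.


E = sigma / epsilon
epsilon = 0.36% = 3.6e-03
E = 144 / 3.6e-03
E = 40000 MPa


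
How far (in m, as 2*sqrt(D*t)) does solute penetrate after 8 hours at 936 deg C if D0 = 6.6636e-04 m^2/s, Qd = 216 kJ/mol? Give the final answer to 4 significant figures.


Step 1: D = D0 * exp(-Qd/(R*T))
T = 1209.15 K
D = 6.6636e-04 * exp(-216e3 / (8.314 * 1209.15)) = 3.10661e-13 m^2/s
Step 2: L = 2*sqrt(D*t)
t = 8 h = 28800 s
L = 2*sqrt(3.10661e-13 * 28800) = 1.892e-04 m


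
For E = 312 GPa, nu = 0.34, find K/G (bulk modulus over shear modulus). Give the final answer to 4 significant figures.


G = E / (2*(1+nu))
G = 312 / (2*(1+0.34)) = 116.418 GPa
K = E / (3*(1-2*nu))
K = 312 / (3*(1-2*0.34)) = 325 GPa
K/G = 325 / 116.418 = 2.792


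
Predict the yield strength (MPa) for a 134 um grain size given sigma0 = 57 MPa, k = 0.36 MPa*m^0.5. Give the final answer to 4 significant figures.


sigma_y = sigma0 + k / sqrt(d)
d = 134 um = 1.34e-04 m
sigma_y = 57 + 0.36 / sqrt(1.34e-04)
sigma_y = 88.1 MPa


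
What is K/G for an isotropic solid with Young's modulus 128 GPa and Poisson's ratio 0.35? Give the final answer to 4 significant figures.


G = E / (2*(1+nu))
G = 128 / (2*(1+0.35)) = 47.4074 GPa
K = E / (3*(1-2*nu))
K = 128 / (3*(1-2*0.35)) = 142.222 GPa
K/G = 142.222 / 47.4074 = 3


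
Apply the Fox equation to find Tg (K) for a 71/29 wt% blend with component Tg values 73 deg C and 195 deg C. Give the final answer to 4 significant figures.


1/Tg = w1/Tg1 + w2/Tg2 (in Kelvin)
Tg1 = 346.15 K, Tg2 = 468.15 K
1/Tg = 0.71/346.15 + 0.29/468.15
Tg = 374.4 K


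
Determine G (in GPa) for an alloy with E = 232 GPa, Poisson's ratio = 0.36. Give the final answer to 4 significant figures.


G = E / (2*(1+nu))
G = 232 / (2*(1+0.36))
G = 85.29 GPa


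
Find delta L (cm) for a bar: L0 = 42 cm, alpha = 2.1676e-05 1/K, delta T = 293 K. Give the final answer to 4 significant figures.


dL = L0 * alpha * dT
dL = 42 * 2.1676e-05 * 293
dL = 0.2667 cm


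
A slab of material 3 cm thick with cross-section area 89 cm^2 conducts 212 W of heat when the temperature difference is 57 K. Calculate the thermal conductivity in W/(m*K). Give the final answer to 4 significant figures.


k = Q*L / (A*dT)
L = 0.03 m, A = 8.9e-03 m^2
k = 212 * 0.03 / (8.9e-03 * 57)
k = 12.54 W/(m*K)


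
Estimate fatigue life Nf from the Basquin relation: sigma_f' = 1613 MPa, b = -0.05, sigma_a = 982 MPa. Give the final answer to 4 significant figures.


sigma_a = sigma_f' * (2*Nf)^b
2*Nf = (sigma_a / sigma_f')^(1/b)
2*Nf = (982 / 1613)^(1/-0.05)
2*Nf = 20438.9
Nf = 10220 cycles


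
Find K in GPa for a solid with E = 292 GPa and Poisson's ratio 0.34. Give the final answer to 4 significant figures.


K = E / (3*(1-2*nu))
K = 292 / (3*(1-2*0.34))
K = 304.2 GPa


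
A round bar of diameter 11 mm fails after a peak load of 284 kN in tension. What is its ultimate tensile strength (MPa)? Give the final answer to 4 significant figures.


A0 = pi*(d/2)^2 = pi*(11/2)^2 = 95.0332 mm^2
UTS = F_max / A0 = 284*1000 / 95.0332
UTS = 2988 MPa


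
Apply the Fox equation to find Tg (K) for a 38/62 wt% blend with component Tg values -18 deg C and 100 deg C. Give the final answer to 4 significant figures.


1/Tg = w1/Tg1 + w2/Tg2 (in Kelvin)
Tg1 = 255.15 K, Tg2 = 373.15 K
1/Tg = 0.38/255.15 + 0.62/373.15
Tg = 317.4 K


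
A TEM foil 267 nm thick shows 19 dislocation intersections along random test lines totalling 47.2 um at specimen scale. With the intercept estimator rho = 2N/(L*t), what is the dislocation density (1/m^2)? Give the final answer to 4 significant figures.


rho = 2N / (L * t)
L = 47.2 um = 4.72e-05 m, t = 267 nm = 2.67e-07 m
rho = 2 * 19 / (4.72e-05 * 2.67e-07)
rho = 3.015e+12 1/m^2


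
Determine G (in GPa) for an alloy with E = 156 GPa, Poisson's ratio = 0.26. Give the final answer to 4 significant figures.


G = E / (2*(1+nu))
G = 156 / (2*(1+0.26))
G = 61.9 GPa


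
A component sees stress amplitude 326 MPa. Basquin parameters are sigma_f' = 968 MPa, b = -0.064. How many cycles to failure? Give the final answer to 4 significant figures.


sigma_a = sigma_f' * (2*Nf)^b
2*Nf = (sigma_a / sigma_f')^(1/b)
2*Nf = (326 / 968)^(1/-0.064)
2*Nf = 2.42816e+07
Nf = 1.214e+07 cycles


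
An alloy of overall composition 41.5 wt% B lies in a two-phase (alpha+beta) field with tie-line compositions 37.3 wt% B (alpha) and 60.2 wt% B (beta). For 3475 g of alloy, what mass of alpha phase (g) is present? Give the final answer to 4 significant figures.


f_alpha = (C_beta - C0) / (C_beta - C_alpha)
f_alpha = (60.2 - 41.5) / (60.2 - 37.3) = 0.816594
m_alpha = f_alpha * m_total = 0.816594 * 3475 = 2838 g


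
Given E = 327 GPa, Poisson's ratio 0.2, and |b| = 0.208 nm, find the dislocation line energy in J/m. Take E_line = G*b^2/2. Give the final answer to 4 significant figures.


Step 1: G = E / (2*(1+nu))
G = 327 / (2*(1+0.2)) = 136.25 GPa = 1.3625e+11 Pa
Step 2: E_line = G*b^2/2
b = 0.208 nm = 2.08e-10 m
E_line = 0.5 * 1.3625e+11 * (2.08e-10)^2 = 2.947e-09 J/m


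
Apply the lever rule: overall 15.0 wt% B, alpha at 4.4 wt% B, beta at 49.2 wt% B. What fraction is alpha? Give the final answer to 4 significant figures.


f_alpha = (C_beta - C0) / (C_beta - C_alpha)
f_alpha = (49.2 - 15.0) / (49.2 - 4.4)
f_alpha = 0.7634


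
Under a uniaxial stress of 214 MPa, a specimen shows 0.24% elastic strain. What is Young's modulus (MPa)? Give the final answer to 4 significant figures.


E = sigma / epsilon
epsilon = 0.24% = 2.4e-03
E = 214 / 2.4e-03
E = 89170 MPa


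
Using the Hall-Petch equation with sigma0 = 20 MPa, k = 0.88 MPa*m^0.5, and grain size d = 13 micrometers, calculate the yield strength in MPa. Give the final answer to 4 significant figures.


sigma_y = sigma0 + k / sqrt(d)
d = 13 um = 1.3e-05 m
sigma_y = 20 + 0.88 / sqrt(1.3e-05)
sigma_y = 264.1 MPa


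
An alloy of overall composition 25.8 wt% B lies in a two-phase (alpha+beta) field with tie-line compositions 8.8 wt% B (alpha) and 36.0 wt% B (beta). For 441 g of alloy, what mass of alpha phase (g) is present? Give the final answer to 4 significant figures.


f_alpha = (C_beta - C0) / (C_beta - C_alpha)
f_alpha = (36.0 - 25.8) / (36.0 - 8.8) = 0.375
m_alpha = f_alpha * m_total = 0.375 * 441 = 165.4 g


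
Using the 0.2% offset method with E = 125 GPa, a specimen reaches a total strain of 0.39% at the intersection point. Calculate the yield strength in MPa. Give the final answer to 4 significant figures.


Offset strain = 0.002
Elastic strain at yield = total_strain - offset = 3.9e-03 - 0.002 = 1.9e-03
sigma_y = E * elastic_strain = 125000 * 1.9e-03
sigma_y = 237.5 MPa


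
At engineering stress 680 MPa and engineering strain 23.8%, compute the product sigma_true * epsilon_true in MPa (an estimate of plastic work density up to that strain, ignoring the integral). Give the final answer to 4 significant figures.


sigma_true = sigma_eng * (1 + epsilon_eng)
sigma_true = 680 * (1 + 0.238) = 841.84 MPa
epsilon_true = ln(1 + epsilon_eng)
epsilon_true = ln(1 + 0.238) = 0.213497
sigma_true * epsilon_true = 841.84 * 0.213497 = 179.7 MPa


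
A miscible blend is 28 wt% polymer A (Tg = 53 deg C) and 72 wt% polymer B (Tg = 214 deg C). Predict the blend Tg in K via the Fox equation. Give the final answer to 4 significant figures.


1/Tg = w1/Tg1 + w2/Tg2 (in Kelvin)
Tg1 = 326.15 K, Tg2 = 487.15 K
1/Tg = 0.28/326.15 + 0.72/487.15
Tg = 428 K


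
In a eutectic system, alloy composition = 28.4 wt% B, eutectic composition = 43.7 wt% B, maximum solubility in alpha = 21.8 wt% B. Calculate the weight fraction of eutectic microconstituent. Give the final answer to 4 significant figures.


f_primary = (C_e - C0) / (C_e - C_alpha_max)
f_primary = (43.7 - 28.4) / (43.7 - 21.8)
f_primary = 0.69863
f_eutectic = 1 - 0.69863 = 0.3014


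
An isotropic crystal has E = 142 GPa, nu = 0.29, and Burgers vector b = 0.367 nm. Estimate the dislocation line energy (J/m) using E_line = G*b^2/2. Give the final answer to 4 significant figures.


Step 1: G = E / (2*(1+nu))
G = 142 / (2*(1+0.29)) = 55.0388 GPa = 5.50388e+10 Pa
Step 2: E_line = G*b^2/2
b = 0.367 nm = 3.67e-10 m
E_line = 0.5 * 5.50388e+10 * (3.67e-10)^2 = 3.707e-09 J/m


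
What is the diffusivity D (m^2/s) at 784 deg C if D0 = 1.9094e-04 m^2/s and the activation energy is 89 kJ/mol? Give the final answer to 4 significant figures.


D = D0 * exp(-Qd / (R*T))
T = 1057.15 K
D = 1.9094e-04 * exp(-89e3 / (8.314 * 1057.15))
D = 7.641e-09 m^2/s


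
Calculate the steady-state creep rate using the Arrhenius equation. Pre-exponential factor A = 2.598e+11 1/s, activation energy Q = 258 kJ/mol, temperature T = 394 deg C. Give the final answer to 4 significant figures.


rate = A * exp(-Q / (R*T))
T = 394 + 273.15 = 667.15 K
rate = 2.598e+11 * exp(-258e3 / (8.314 * 667.15))
rate = 1.636e-09 1/s


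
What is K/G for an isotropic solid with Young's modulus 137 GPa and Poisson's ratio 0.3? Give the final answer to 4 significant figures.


G = E / (2*(1+nu))
G = 137 / (2*(1+0.3)) = 52.6923 GPa
K = E / (3*(1-2*nu))
K = 137 / (3*(1-2*0.3)) = 114.167 GPa
K/G = 114.167 / 52.6923 = 2.167


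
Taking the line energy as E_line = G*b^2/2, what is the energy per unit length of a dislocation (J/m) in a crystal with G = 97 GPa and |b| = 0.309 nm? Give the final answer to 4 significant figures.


E = G*b^2/2
b = 0.309 nm = 3.09e-10 m
G = 97 GPa = 9.7e+10 Pa
E = 0.5 * 9.7e+10 * (3.09e-10)^2
E = 4.631e-09 J/m


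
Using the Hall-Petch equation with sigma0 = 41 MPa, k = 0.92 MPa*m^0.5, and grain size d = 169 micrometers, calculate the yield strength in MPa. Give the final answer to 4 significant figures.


sigma_y = sigma0 + k / sqrt(d)
d = 169 um = 1.69e-04 m
sigma_y = 41 + 0.92 / sqrt(1.69e-04)
sigma_y = 111.8 MPa
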